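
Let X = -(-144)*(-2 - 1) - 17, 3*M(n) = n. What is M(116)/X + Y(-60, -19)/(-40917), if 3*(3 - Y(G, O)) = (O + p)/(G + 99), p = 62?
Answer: -185246800/2149492761 ≈ -0.086182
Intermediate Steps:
Y(G, O) = 3 - (62 + O)/(3*(99 + G)) (Y(G, O) = 3 - (O + 62)/(3*(G + 99)) = 3 - (62 + O)/(3*(99 + G)))
M(n) = n/3
X = -449 (X = -(-144)*(-3) - 17 = -48*9 - 17 = -432 - 17 = -449)
M(116)/X + Y(-60, -19)/(-40917) = ((⅓)*116)/(-449) + ((829 - 1*(-19) + 9*(-60))/(3*(99 - 60)))/(-40917) = (116/3)*(-1/449) + ((⅓)*(829 + 19 - 540)/39)*(-1/40917) = -116/1347 + ((⅓)*(1/39)*308)*(-1/40917) = -116/1347 + (308/117)*(-1/40917) = -116/1347 - 308/4787289 = -185246800/2149492761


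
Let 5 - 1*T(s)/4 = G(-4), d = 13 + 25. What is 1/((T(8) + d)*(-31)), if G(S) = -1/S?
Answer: -1/1767 ≈ -0.00056593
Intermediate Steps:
d = 38
T(s) = 19 (T(s) = 20 - (-4)/(-4) = 20 - (-4)*(-1)/4 = 20 - 4*¼ = 20 - 1 = 19)
1/((T(8) + d)*(-31)) = 1/((19 + 38)*(-31)) = 1/(57*(-31)) = 1/(-1767) = -1/1767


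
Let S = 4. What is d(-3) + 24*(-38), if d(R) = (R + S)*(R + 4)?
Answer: -911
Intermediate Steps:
d(R) = (4 + R)² (d(R) = (R + 4)*(R + 4) = (4 + R)*(4 + R) = (4 + R)²)
d(-3) + 24*(-38) = (16 + (-3)² + 8*(-3)) + 24*(-38) = (16 + 9 - 24) - 912 = 1 - 912 = -911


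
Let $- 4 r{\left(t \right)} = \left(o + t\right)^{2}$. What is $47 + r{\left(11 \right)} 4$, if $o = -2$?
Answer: $-34$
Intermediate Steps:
$r{\left(t \right)} = - \frac{\left(-2 + t\right)^{2}}{4}$
$47 + r{\left(11 \right)} 4 = 47 + - \frac{\left(-2 + 11\right)^{2}}{4} \cdot 4 = 47 + - \frac{9^{2}}{4} \cdot 4 = 47 + \left(- \frac{1}{4}\right) 81 \cdot 4 = 47 - 81 = -34$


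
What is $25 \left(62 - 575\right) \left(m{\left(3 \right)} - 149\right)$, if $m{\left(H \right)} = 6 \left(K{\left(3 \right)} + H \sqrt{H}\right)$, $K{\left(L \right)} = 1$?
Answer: $1833975 - 230850 \sqrt{3} \approx 1.4341 \cdot 10^{6}$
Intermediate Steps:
$m{\left(H \right)} = 6 + 6 H^{\frac{3}{2}}$ ($m{\left(H \right)} = 6 \left(1 + H \sqrt{H}\right) = 6 \left(1 + H^{\frac{3}{2}}\right) = 6 + 6 H^{\frac{3}{2}}$)
$25 \left(62 - 575\right) \left(m{\left(3 \right)} - 149\right) = 25 \left(62 - 575\right) \left(\left(6 + 6 \cdot 3^{\frac{3}{2}}\right) - 149\right) = 25 \left(- 513 \left(\left(6 + 6 \cdot 3 \sqrt{3}\right) - 149\right)\right) = 25 \left(- 513 \left(\left(6 + 18 \sqrt{3}\right) - 149\right)\right) = 25 \left(- 513 \left(-143 + 18 \sqrt{3}\right)\right) = 25 \left(73359 - 9234 \sqrt{3}\right) = 1833975 - 230850 \sqrt{3}$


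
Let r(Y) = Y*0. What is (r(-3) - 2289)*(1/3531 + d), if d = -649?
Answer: 1748504534/1177 ≈ 1.4856e+6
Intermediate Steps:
r(Y) = 0
(r(-3) - 2289)*(1/3531 + d) = (0 - 2289)*(1/3531 - 649) = -2289*(1/3531 - 649) = -2289*(-2291618/3531) = 1748504534/1177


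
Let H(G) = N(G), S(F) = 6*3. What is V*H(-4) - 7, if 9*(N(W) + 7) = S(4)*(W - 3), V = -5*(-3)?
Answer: -322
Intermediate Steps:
V = 15
S(F) = 18
N(W) = -13 + 2*W (N(W) = -7 + (18*(W - 3))/9 = -7 + (18*(-3 + W))/9 = -7 + (-54 + 18*W)/9 = -7 + (-6 + 2*W) = -13 + 2*W)
H(G) = -13 + 2*G
V*H(-4) - 7 = 15*(-13 + 2*(-4)) - 7 = 15*(-13 - 8) - 7 = 15*(-21) - 7 = -315 - 7 = -322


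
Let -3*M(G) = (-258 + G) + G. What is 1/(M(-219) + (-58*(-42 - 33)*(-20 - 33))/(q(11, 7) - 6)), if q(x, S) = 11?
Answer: -1/45878 ≈ -2.1797e-5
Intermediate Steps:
M(G) = 86 - 2*G/3 (M(G) = -((-258 + G) + G)/3 = -(-258 + 2*G)/3 = 86 - 2*G/3)
1/(M(-219) + (-58*(-42 - 33)*(-20 - 33))/(q(11, 7) - 6)) = 1/((86 - 2/3*(-219)) + (-58*(-42 - 33)*(-20 - 33))/(11 - 6)) = 1/((86 + 146) - (-4350)*(-53)/5) = 1/(232 - 58*3975*(1/5)) = 1/(232 - 230550*1/5) = 1/(232 - 46110) = 1/(-45878) = -1/45878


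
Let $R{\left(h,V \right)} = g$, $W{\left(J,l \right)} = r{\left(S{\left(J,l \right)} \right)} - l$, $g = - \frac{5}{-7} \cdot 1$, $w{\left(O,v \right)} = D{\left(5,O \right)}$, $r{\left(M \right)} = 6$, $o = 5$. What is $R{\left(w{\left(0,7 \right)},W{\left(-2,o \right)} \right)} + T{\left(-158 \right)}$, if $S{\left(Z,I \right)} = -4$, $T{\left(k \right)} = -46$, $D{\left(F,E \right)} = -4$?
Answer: $- \frac{317}{7} \approx -45.286$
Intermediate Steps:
$w{\left(O,v \right)} = -4$
$g = \frac{5}{7}$ ($g = \left(-5\right) \left(- \frac{1}{7}\right) 1 = \frac{5}{7} \cdot 1 = \frac{5}{7} \approx 0.71429$)
$W{\left(J,l \right)} = 6 - l$
$R{\left(h,V \right)} = \frac{5}{7}$
$R{\left(w{\left(0,7 \right)},W{\left(-2,o \right)} \right)} + T{\left(-158 \right)} = \frac{5}{7} - 46 = - \frac{317}{7}$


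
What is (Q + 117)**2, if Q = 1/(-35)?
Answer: 16760836/1225 ≈ 13682.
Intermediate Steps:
Q = -1/35 ≈ -0.028571
(Q + 117)**2 = (-1/35 + 117)**2 = (4094/35)**2 = 16760836/1225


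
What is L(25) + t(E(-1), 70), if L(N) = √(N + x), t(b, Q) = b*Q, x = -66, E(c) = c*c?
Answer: 70 + I*√41 ≈ 70.0 + 6.4031*I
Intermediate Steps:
E(c) = c²
t(b, Q) = Q*b
L(N) = √(-66 + N) (L(N) = √(N - 66) = √(-66 + N))
L(25) + t(E(-1), 70) = √(-66 + 25) + 70*(-1)² = √(-41) + 70*1 = I*√41 + 70 = 70 + I*√41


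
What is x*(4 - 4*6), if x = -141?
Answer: 2820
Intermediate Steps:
x*(4 - 4*6) = -141*(4 - 4*6) = -141*(4 - 24) = -141*(-20) = 2820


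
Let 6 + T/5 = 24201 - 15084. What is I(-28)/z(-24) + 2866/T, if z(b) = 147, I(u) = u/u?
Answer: 51873/744065 ≈ 0.069716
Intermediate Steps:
I(u) = 1
T = 45555 (T = -30 + 5*(24201 - 15084) = -30 + 5*9117 = -30 + 45585 = 45555)
I(-28)/z(-24) + 2866/T = 1/147 + 2866/45555 = 51873/744065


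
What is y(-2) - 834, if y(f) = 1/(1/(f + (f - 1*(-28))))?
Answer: -810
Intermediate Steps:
y(f) = 28 + 2*f (y(f) = 1/(1/(f + (f + 28))) = 1/(1/(f + (28 + f))) = 1/(1/(28 + 2*f)) = 28 + 2*f)
y(-2) - 834 = (28 + 2*(-2)) - 834 = (28 - 4) - 834 = 24 - 834 = -810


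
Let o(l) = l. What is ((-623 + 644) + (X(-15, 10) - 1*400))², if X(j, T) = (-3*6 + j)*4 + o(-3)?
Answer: 264196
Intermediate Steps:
X(j, T) = -75 + 4*j (X(j, T) = (-3*6 + j)*4 - 3 = (-18 + j)*4 - 3 = (-72 + 4*j) - 3 = -75 + 4*j)
((-623 + 644) + (X(-15, 10) - 1*400))² = ((-623 + 644) + ((-75 + 4*(-15)) - 1*400))² = (21 + ((-75 - 60) - 400))² = (21 + (-135 - 400))² = (21 - 535)² = (-514)² = 264196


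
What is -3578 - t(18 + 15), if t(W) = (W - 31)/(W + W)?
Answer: -118075/33 ≈ -3578.0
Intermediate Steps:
t(W) = (-31 + W)/(2*W) (t(W) = (-31 + W)/((2*W)) = (-31 + W)*(1/(2*W)) = (-31 + W)/(2*W))
-3578 - t(18 + 15) = -3578 - (-31 + (18 + 15))/(2*(18 + 15)) = -3578 - (-31 + 33)/(2*33) = -3578 - 2/(2*33) = -3578 - 1*1/33 = -3578 - 1/33 = -118075/33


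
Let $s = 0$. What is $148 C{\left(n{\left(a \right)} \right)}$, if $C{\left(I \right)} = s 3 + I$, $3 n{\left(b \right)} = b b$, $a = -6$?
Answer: $1776$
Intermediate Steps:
$n{\left(b \right)} = \frac{b^{2}}{3}$ ($n{\left(b \right)} = \frac{b b}{3} = \frac{b^{2}}{3}$)
$C{\left(I \right)} = I$ ($C{\left(I \right)} = 0 \cdot 3 + I = 0 + I = I$)
$148 C{\left(n{\left(a \right)} \right)} = 148 \frac{\left(-6\right)^{2}}{3} = 148 \cdot \frac{1}{3} \cdot 36 = 148 \cdot 12 = 1776$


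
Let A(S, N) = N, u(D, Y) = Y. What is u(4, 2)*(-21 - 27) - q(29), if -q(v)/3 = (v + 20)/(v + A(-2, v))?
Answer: -5421/58 ≈ -93.466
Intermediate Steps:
q(v) = -3*(20 + v)/(2*v) (q(v) = -3*(v + 20)/(v + v) = -3*(20 + v)/(2*v))
u(4, 2)*(-21 - 27) - q(29) = 2*(-21 - 27) - (-3/2 - 30/29) = 2*(-48) - (-3/2 - 30*1/29) = -96 - (-3/2 - 30/29) = -96 - 1*(-147/58) = -96 + 147/58 = -5421/58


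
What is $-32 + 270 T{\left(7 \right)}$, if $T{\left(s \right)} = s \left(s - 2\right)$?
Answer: $9418$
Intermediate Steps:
$T{\left(s \right)} = s \left(-2 + s\right)$
$-32 + 270 T{\left(7 \right)} = -32 + 270 \cdot 7 \left(-2 + 7\right) = -32 + 270 \cdot 7 \cdot 5 = -32 + 270 \cdot 35 = -32 + 9450 = 9418$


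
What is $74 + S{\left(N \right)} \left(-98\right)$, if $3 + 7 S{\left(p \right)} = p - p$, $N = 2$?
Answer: $116$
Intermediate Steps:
$S{\left(p \right)} = - \frac{3}{7}$ ($S{\left(p \right)} = - \frac{3}{7} + \frac{p - p}{7} = - \frac{3}{7} + \frac{1}{7} \cdot 0 = - \frac{3}{7} + 0 = - \frac{3}{7}$)
$74 + S{\left(N \right)} \left(-98\right) = 74 - -42 = 74 + 42 = 116$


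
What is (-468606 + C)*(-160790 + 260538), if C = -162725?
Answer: -62974004588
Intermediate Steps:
(-468606 + C)*(-160790 + 260538) = (-468606 - 162725)*(-160790 + 260538) = -631331*99748 = -62974004588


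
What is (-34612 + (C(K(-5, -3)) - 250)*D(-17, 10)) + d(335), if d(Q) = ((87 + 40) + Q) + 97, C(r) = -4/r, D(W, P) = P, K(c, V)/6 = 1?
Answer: -109679/3 ≈ -36560.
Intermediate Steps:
K(c, V) = 6 (K(c, V) = 6*1 = 6)
d(Q) = 224 + Q (d(Q) = (127 + Q) + 97 = 224 + Q)
(-34612 + (C(K(-5, -3)) - 250)*D(-17, 10)) + d(335) = (-34612 + (-4/6 - 250)*10) + (224 + 335) = (-34612 + (-4*⅙ - 250)*10) + 559 = (-34612 + (-⅔ - 250)*10) + 559 = (-34612 - 752/3*10) + 559 = (-34612 - 7520/3) + 559 = -111356/3 + 559 = -109679/3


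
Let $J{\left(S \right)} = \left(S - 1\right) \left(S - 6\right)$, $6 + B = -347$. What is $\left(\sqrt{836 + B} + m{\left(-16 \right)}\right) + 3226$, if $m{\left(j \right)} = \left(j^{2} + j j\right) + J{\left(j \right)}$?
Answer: $4112 + \sqrt{483} \approx 4134.0$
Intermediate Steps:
$B = -353$ ($B = -6 - 347 = -353$)
$J{\left(S \right)} = \left(-1 + S\right) \left(-6 + S\right)$
$m{\left(j \right)} = 6 - 7 j + 3 j^{2}$ ($m{\left(j \right)} = \left(j^{2} + j j\right) + \left(6 + j^{2} - 7 j\right) = \left(j^{2} + j^{2}\right) + \left(6 + j^{2} - 7 j\right) = 2 j^{2} + \left(6 + j^{2} - 7 j\right) = 6 - 7 j + 3 j^{2}$)
$\left(\sqrt{836 + B} + m{\left(-16 \right)}\right) + 3226 = \left(\sqrt{836 - 353} + \left(6 - -112 + 3 \left(-16\right)^{2}\right)\right) + 3226 = \left(\sqrt{483} + \left(6 + 112 + 3 \cdot 256\right)\right) + 3226 = \left(\sqrt{483} + \left(6 + 112 + 768\right)\right) + 3226 = \left(\sqrt{483} + 886\right) + 3226 = \left(886 + \sqrt{483}\right) + 3226 = 4112 + \sqrt{483}$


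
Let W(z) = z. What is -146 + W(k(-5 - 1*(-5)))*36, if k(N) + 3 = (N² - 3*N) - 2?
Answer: -326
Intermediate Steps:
k(N) = -5 + N² - 3*N (k(N) = -3 + ((N² - 3*N) - 2) = -3 + (-2 + N² - 3*N) = -5 + N² - 3*N)
-146 + W(k(-5 - 1*(-5)))*36 = -146 + (-5 + (-5 - 1*(-5))² - 3*(-5 - 1*(-5)))*36 = -146 + (-5 + (-5 + 5)² - 3*(-5 + 5))*36 = -146 + (-5 + 0² - 3*0)*36 = -146 + (-5 + 0 + 0)*36 = -146 - 5*36 = -146 - 180 = -326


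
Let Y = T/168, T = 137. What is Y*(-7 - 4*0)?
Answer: -137/24 ≈ -5.7083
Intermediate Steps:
Y = 137/168 ≈ 0.81548
Y*(-7 - 4*0) = 137*(-7 - 4*0)/168 = 137*(-7 + 0)/168 = (137/168)*(-7) = -137/24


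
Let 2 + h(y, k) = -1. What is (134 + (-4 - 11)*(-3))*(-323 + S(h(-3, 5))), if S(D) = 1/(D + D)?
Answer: -347081/6 ≈ -57847.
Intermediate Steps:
h(y, k) = -3 (h(y, k) = -2 - 1 = -3)
S(D) = 1/(2*D)
(134 + (-4 - 11)*(-3))*(-323 + S(h(-3, 5))) = (134 + (-4 - 11)*(-3))*(-323 + (1/2)/(-3)) = (134 - 15*(-3))*(-323 + (1/2)*(-1/3)) = (134 + 45)*(-323 - 1/6) = 179*(-1939/6) = -347081/6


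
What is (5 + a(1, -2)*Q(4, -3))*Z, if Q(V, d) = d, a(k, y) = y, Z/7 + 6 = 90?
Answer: 6468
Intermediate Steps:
Z = 588 (Z = -42 + 7*90 = -42 + 630 = 588)
(5 + a(1, -2)*Q(4, -3))*Z = (5 - 2*(-3))*588 = (5 + 6)*588 = 11*588 = 6468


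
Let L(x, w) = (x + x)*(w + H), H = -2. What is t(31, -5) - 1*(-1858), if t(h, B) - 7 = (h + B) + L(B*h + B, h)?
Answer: -7389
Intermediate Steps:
L(x, w) = 2*x*(-2 + w) (L(x, w) = (x + x)*(w - 2) = (2*x)*(-2 + w) = 2*x*(-2 + w))
t(h, B) = 7 + B + h + 2*(-2 + h)*(B + B*h) (t(h, B) = 7 + ((h + B) + 2*(B*h + B)*(-2 + h)) = 7 + ((B + h) + 2*(B + B*h)*(-2 + h)) = 7 + ((B + h) + 2*(-2 + h)*(B + B*h)) = 7 + (B + h + 2*(-2 + h)*(B + B*h)) = 7 + B + h + 2*(-2 + h)*(B + B*h))
t(31, -5) - 1*(-1858) = (7 - 5 + 31 + 2*(-5)*(1 + 31)*(-2 + 31)) - 1*(-1858) = (7 - 5 + 31 + 2*(-5)*32*29) + 1858 = (7 - 5 + 31 - 9280) + 1858 = -9247 + 1858 = -7389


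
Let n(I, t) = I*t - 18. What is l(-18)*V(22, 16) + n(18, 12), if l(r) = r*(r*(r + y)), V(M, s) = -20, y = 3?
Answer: 97398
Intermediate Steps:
l(r) = r**2*(3 + r) (l(r) = r*(r*(r + 3)) = r*(r*(3 + r)) = r**2*(3 + r))
n(I, t) = -18 + I*t
l(-18)*V(22, 16) + n(18, 12) = ((-18)**2*(3 - 18))*(-20) + (-18 + 18*12) = (324*(-15))*(-20) + (-18 + 216) = -4860*(-20) + 198 = 97200 + 198 = 97398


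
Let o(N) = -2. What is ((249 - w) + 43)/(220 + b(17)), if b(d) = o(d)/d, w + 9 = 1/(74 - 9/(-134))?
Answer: 50783947/37099650 ≈ 1.3689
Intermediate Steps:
w = -89191/9925 (w = -9 + 1/(74 - 9/(-134)) = -9 + 1/(74 - 9*(-1/134)) = -9 + 1/(74 + 9/134) = -9 + 1/(9925/134) = -9 + 134/9925 = -89191/9925 ≈ -8.9865)
b(d) = -2/d
((249 - w) + 43)/(220 + b(17)) = ((249 - 1*(-89191/9925)) + 43)/(220 - 2/17) = ((249 + 89191/9925) + 43)/(220 - 2*1/17) = (2560516/9925 + 43)/(220 - 2/17) = 2987291/(9925*(3738/17)) = (2987291/9925)*(17/3738) = 50783947/37099650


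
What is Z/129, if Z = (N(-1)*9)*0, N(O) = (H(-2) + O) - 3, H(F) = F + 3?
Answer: 0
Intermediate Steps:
H(F) = 3 + F
N(O) = -2 + O (N(O) = ((3 - 2) + O) - 3 = (1 + O) - 3 = -2 + O)
Z = 0 (Z = ((-2 - 1)*9)*0 = -3*9*0 = -27*0 = 0)
Z/129 = 0/129 = 0*(1/129) = 0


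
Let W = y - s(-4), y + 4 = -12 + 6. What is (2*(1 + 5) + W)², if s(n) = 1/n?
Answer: 81/16 ≈ 5.0625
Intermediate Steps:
y = -10 (y = -4 + (-12 + 6) = -4 - 6 = -10)
W = -39/4 (W = -10 - 1/(-4) = -10 - 1*(-¼) = -10 + ¼ = -39/4 ≈ -9.7500)
(2*(1 + 5) + W)² = (2*(1 + 5) - 39/4)² = (2*6 - 39/4)² = (12 - 39/4)² = (9/4)² = 81/16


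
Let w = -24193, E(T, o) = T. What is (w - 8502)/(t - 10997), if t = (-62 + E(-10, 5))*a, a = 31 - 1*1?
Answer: 32695/13157 ≈ 2.4850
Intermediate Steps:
a = 30 (a = 31 - 1 = 30)
t = -2160 (t = (-62 - 10)*30 = -72*30 = -2160)
(w - 8502)/(t - 10997) = (-24193 - 8502)/(-2160 - 10997) = -32695/(-13157) = -32695*(-1/13157) = 32695/13157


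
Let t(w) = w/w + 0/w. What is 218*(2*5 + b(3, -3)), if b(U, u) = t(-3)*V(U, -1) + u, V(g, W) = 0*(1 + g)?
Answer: 1526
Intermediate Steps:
V(g, W) = 0
t(w) = 1 (t(w) = 1 + 0 = 1)
b(U, u) = u (b(U, u) = 1*0 + u = 0 + u = u)
218*(2*5 + b(3, -3)) = 218*(2*5 - 3) = 218*(10 - 3) = 218*7 = 1526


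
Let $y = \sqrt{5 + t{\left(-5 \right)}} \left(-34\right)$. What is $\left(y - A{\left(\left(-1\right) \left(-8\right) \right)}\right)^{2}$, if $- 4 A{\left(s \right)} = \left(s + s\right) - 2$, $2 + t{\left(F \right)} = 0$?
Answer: $\frac{13921}{4} - 238 \sqrt{3} \approx 3068.0$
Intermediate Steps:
$t{\left(F \right)} = -2$ ($t{\left(F \right)} = -2 + 0 = -2$)
$y = - 34 \sqrt{3}$ ($y = \sqrt{5 - 2} \left(-34\right) = \sqrt{3} \left(-34\right) = - 34 \sqrt{3} \approx -58.89$)
$A{\left(s \right)} = \frac{1}{2} - \frac{s}{2}$ ($A{\left(s \right)} = - \frac{\left(s + s\right) - 2}{4} = - \frac{2 s - 2}{4} = - \frac{-2 + 2 s}{4} = \frac{1}{2} - \frac{s}{2}$)
$\left(y - A{\left(\left(-1\right) \left(-8\right) \right)}\right)^{2} = \left(- 34 \sqrt{3} - \left(\frac{1}{2} - \frac{\left(-1\right) \left(-8\right)}{2}\right)\right)^{2} = \left(- 34 \sqrt{3} - \left(\frac{1}{2} - 4\right)\right)^{2} = \left(- 34 \sqrt{3} - - \frac{7}{2}\right)^{2} = \left(- 34 \sqrt{3} + \frac{7}{2}\right)^{2} = \left(\frac{7}{2} - 34 \sqrt{3}\right)^{2}$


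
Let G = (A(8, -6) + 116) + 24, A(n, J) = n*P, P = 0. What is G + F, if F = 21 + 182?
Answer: 343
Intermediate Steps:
A(n, J) = 0 (A(n, J) = n*0 = 0)
F = 203
G = 140 (G = (0 + 116) + 24 = 116 + 24 = 140)
G + F = 140 + 203 = 343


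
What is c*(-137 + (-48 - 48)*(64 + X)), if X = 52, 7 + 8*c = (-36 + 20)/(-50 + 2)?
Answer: 56365/6 ≈ 9394.2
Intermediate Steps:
c = -5/6 (c = -7/8 + ((-36 + 20)/(-50 + 2))/8 = -7/8 + (-16/(-48))/8 = -7/8 + (-16*(-1/48))/8 = -7/8 + (1/8)*(1/3) = -7/8 + 1/24 = -5/6 ≈ -0.83333)
c*(-137 + (-48 - 48)*(64 + X)) = -5*(-137 + (-48 - 48)*(64 + 52))/6 = -5*(-137 - 96*116)/6 = -5*(-137 - 11136)/6 = -5/6*(-11273) = 56365/6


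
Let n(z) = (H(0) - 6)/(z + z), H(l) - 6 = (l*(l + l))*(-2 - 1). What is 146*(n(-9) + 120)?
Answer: 17520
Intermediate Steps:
H(l) = 6 - 6*l² (H(l) = 6 + (l*(l + l))*(-2 - 1) = 6 + (l*(2*l))*(-3) = 6 + (2*l²)*(-3) = 6 - 6*l²)
n(z) = 0 (n(z) = ((6 - 6*0²) - 6)/(z + z) = ((6 - 6*0) - 6)/((2*z)) = ((6 + 0) - 6)*(1/(2*z)) = (6 - 6)*(1/(2*z)) = 0*(1/(2*z)) = 0)
146*(n(-9) + 120) = 146*(0 + 120) = 146*120 = 17520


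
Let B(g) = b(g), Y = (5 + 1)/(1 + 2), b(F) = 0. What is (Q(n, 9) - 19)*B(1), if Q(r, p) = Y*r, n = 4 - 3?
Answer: 0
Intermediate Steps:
Y = 2 (Y = 6/3 = 6*(1/3) = 2)
n = 1
Q(r, p) = 2*r
B(g) = 0
(Q(n, 9) - 19)*B(1) = (2*1 - 19)*0 = (2 - 19)*0 = -17*0 = 0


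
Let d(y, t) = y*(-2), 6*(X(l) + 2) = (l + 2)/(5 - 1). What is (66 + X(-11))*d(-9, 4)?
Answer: 4581/4 ≈ 1145.3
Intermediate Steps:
X(l) = -23/12 + l/24 (X(l) = -2 + ((l + 2)/(5 - 1))/6 = -2 + ((2 + l)/4)/6 = -2 + ((2 + l)*(1/4))/6 = -2 + (1/2 + l/4)/6 = -2 + (1/12 + l/24) = -23/12 + l/24)
d(y, t) = -2*y
(66 + X(-11))*d(-9, 4) = (66 + (-23/12 + (1/24)*(-11)))*(-2*(-9)) = (66 + (-23/12 - 11/24))*18 = (66 - 19/8)*18 = (509/8)*18 = 4581/4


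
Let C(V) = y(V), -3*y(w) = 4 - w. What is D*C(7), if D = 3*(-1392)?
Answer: -4176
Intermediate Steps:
y(w) = -4/3 + w/3 (y(w) = -(4 - w)/3 = -4/3 + w/3)
C(V) = -4/3 + V/3
D = -4176
D*C(7) = -4176*(-4/3 + (⅓)*7) = -4176*(-4/3 + 7/3) = -4176*1 = -4176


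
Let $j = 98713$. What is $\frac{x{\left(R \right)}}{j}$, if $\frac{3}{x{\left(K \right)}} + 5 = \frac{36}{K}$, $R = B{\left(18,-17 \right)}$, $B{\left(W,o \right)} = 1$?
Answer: $\frac{3}{3060103} \approx 9.8036 \cdot 10^{-7}$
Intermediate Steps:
$R = 1$
$x{\left(K \right)} = \frac{3}{-5 + \frac{36}{K}}$
$\frac{x{\left(R \right)}}{j} = \frac{\left(-3\right) 1 \frac{1}{-36 + 5 \cdot 1}}{98713} = \left(-3\right) 1 \frac{1}{-36 + 5} \cdot \frac{1}{98713} = \left(-3\right) 1 \frac{1}{-31} \cdot \frac{1}{98713} = \left(-3\right) 1 \left(- \frac{1}{31}\right) \frac{1}{98713} = \frac{3}{31} \cdot \frac{1}{98713} = \frac{3}{3060103}$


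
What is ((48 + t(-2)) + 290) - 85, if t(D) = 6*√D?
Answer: 253 + 6*I*√2 ≈ 253.0 + 8.4853*I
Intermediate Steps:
((48 + t(-2)) + 290) - 85 = ((48 + 6*√(-2)) + 290) - 85 = ((48 + 6*(I*√2)) + 290) - 85 = ((48 + 6*I*√2) + 290) - 85 = (338 + 6*I*√2) - 85 = 253 + 6*I*√2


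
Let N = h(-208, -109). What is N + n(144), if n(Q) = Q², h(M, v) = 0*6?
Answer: 20736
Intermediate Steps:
h(M, v) = 0
N = 0
N + n(144) = 0 + 144² = 0 + 20736 = 20736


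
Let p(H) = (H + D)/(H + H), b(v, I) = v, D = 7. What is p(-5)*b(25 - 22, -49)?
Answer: -⅗ ≈ -0.60000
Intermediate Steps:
p(H) = (7 + H)/(2*H) (p(H) = (H + 7)/(H + H) = (7 + H)/((2*H)) = (7 + H)*(1/(2*H)) = (7 + H)/(2*H))
p(-5)*b(25 - 22, -49) = ((½)*(7 - 5)/(-5))*(25 - 22) = ((½)*(-⅕)*2)*3 = -⅕*3 = -⅗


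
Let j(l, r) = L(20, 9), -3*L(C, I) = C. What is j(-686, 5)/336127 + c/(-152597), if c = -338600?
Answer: 341434754660/153875915457 ≈ 2.2189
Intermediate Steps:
L(C, I) = -C/3
j(l, r) = -20/3 (j(l, r) = -1/3*20 = -20/3)
j(-686, 5)/336127 + c/(-152597) = -20/3/336127 - 338600/(-152597) = -20/3*1/336127 - 338600*(-1/152597) = -20/1008381 + 338600/152597 = 341434754660/153875915457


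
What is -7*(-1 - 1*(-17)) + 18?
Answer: -94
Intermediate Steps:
-7*(-1 - 1*(-17)) + 18 = -7*(-1 + 17) + 18 = -7*16 + 18 = -112 + 18 = -94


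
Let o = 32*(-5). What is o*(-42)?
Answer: 6720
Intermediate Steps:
o = -160
o*(-42) = -160*(-42) = 6720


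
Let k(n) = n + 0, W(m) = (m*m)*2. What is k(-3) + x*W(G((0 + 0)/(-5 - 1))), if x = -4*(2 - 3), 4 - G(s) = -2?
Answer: 285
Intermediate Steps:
G(s) = 6 (G(s) = 4 - 1*(-2) = 4 + 2 = 6)
x = 4 (x = -4*(-1) = 4)
W(m) = 2*m**2 (W(m) = m**2*2 = 2*m**2)
k(n) = n
k(-3) + x*W(G((0 + 0)/(-5 - 1))) = -3 + 4*(2*6**2) = -3 + 4*(2*36) = -3 + 4*72 = -3 + 288 = 285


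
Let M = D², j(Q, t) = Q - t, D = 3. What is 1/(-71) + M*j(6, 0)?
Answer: 3833/71 ≈ 53.986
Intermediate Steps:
M = 9 (M = 3² = 9)
1/(-71) + M*j(6, 0) = 1/(-71) + 9*(6 - 1*0) = -1/71 + 9*(6 + 0) = -1/71 + 9*6 = -1/71 + 54 = 3833/71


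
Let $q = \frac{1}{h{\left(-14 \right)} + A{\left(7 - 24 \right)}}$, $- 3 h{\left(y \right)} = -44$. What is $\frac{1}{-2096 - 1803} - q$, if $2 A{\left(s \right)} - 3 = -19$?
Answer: $- \frac{11717}{77980} \approx -0.15026$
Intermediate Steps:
$A{\left(s \right)} = -8$ ($A{\left(s \right)} = \frac{3}{2} + \frac{1}{2} \left(-19\right) = \frac{3}{2} - \frac{19}{2} = -8$)
$h{\left(y \right)} = \frac{44}{3}$ ($h{\left(y \right)} = \left(- \frac{1}{3}\right) \left(-44\right) = \frac{44}{3}$)
$q = \frac{3}{20}$ ($q = \frac{1}{\frac{44}{3} - 8} = \frac{1}{\frac{20}{3}} = \frac{3}{20} \approx 0.15$)
$\frac{1}{-2096 - 1803} - q = \frac{1}{-2096 - 1803} - \frac{3}{20} = \frac{1}{-3899} - \frac{3}{20} = - \frac{1}{3899} - \frac{3}{20} = - \frac{11717}{77980}$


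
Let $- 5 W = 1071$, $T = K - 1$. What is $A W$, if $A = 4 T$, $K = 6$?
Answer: $-4284$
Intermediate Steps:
$T = 5$ ($T = 6 - 1 = 5$)
$W = - \frac{1071}{5}$ ($W = \left(- \frac{1}{5}\right) 1071 = - \frac{1071}{5} \approx -214.2$)
$A = 20$ ($A = 4 \cdot 5 = 20$)
$A W = 20 \left(- \frac{1071}{5}\right) = -4284$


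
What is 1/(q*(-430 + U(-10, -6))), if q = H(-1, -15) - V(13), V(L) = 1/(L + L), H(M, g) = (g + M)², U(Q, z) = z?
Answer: -13/1450790 ≈ -8.9606e-6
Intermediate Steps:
H(M, g) = (M + g)²
V(L) = 1/(2*L)
q = 6655/26 (q = (-1 - 15)² - 1/(2*13) = (-16)² - 1/(2*13) = 256 - 1*1/26 = 256 - 1/26 = 6655/26 ≈ 255.96)
1/(q*(-430 + U(-10, -6))) = 1/(6655*(-430 - 6)/26) = 1/((6655/26)*(-436)) = 1/(-1450790/13) = -13/1450790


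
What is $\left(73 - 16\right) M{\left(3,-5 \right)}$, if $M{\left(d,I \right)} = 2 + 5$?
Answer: $399$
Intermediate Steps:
$M{\left(d,I \right)} = 7$
$\left(73 - 16\right) M{\left(3,-5 \right)} = \left(73 - 16\right) 7 = 57 \cdot 7 = 399$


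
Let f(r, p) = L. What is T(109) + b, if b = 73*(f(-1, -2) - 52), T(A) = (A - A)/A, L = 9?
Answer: -3139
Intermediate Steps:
T(A) = 0 (T(A) = 0/A = 0)
f(r, p) = 9
b = -3139 (b = 73*(9 - 52) = 73*(-43) = -3139)
T(109) + b = 0 - 3139 = -3139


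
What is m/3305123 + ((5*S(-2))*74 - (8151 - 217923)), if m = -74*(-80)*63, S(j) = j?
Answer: 690876843896/3305123 ≈ 2.0903e+5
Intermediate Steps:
m = 372960 (m = 5920*63 = 372960)
m/3305123 + ((5*S(-2))*74 - (8151 - 217923)) = 372960/3305123 + ((5*(-2))*74 - (8151 - 217923)) = 372960*(1/3305123) + (-10*74 - 1*(-209772)) = 372960/3305123 + (-740 + 209772) = 372960/3305123 + 209032 = 690876843896/3305123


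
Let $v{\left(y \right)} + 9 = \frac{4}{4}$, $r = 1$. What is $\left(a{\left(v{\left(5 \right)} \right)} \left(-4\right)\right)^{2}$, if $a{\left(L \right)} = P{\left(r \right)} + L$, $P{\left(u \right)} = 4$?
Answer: $256$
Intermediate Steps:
$v{\left(y \right)} = -8$ ($v{\left(y \right)} = -9 + \frac{4}{4} = -9 + 4 \cdot \frac{1}{4} = -9 + 1 = -8$)
$a{\left(L \right)} = 4 + L$
$\left(a{\left(v{\left(5 \right)} \right)} \left(-4\right)\right)^{2} = \left(\left(4 - 8\right) \left(-4\right)\right)^{2} = \left(\left(-4\right) \left(-4\right)\right)^{2} = 16^{2} = 256$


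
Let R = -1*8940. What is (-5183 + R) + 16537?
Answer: 2414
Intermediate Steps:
R = -8940
(-5183 + R) + 16537 = (-5183 - 8940) + 16537 = -14123 + 16537 = 2414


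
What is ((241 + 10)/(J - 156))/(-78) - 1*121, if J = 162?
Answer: -56879/468 ≈ -121.54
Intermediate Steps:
((241 + 10)/(J - 156))/(-78) - 1*121 = ((241 + 10)/(162 - 156))/(-78) - 1*121 = (251/6)*(-1/78) - 121 = -251/468 - 121 = -56879/468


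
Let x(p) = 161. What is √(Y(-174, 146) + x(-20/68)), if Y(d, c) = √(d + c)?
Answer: √(161 + 2*I*√7) ≈ 12.69 + 0.2085*I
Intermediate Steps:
Y(d, c) = √(c + d)
√(Y(-174, 146) + x(-20/68)) = √(√(146 - 174) + 161) = √(√(-28) + 161) = √(2*I*√7 + 161) = √(161 + 2*I*√7)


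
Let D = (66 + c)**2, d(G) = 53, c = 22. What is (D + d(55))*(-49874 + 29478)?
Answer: -159027612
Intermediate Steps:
D = 7744 (D = (66 + 22)**2 = 88**2 = 7744)
(D + d(55))*(-49874 + 29478) = (7744 + 53)*(-49874 + 29478) = 7797*(-20396) = -159027612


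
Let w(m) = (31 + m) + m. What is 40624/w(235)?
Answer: 40624/501 ≈ 81.086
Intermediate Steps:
w(m) = 31 + 2*m
40624/w(235) = 40624/(31 + 2*235) = 40624/(31 + 470) = 40624/501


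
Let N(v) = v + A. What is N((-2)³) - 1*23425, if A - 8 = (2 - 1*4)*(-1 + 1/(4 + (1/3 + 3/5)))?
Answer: -866666/37 ≈ -23423.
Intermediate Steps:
A = 355/37 (A = 8 + (2 - 1*4)*(-1 + 1/(4 + (1/3 + 3/5))) = 8 + (2 - 4)*(-1 + 1/(4 + (1*(⅓) + 3*(⅕)))) = 8 - 2*(-1 + 1/(4 + (⅓ + ⅗))) = 8 - 2*(-1 + 1/(4 + 14/15)) = 8 - 2*(-1 + 1/(74/15)) = 8 - 2*(-1 + 15/74) = 8 - 2*(-59/74) = 8 + 59/37 = 355/37 ≈ 9.5946)
N(v) = 355/37 + v (N(v) = v + 355/37 = 355/37 + v)
N((-2)³) - 1*23425 = (355/37 + (-2)³) - 1*23425 = (355/37 - 8) - 23425 = 59/37 - 23425 = -866666/37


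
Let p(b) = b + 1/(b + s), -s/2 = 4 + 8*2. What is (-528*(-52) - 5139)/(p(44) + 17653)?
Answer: 89268/70789 ≈ 1.2610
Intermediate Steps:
s = -40 (s = -2*(4 + 8*2) = -2*(4 + 16) = -2*20 = -40)
p(b) = b + 1/(-40 + b) (p(b) = b + 1/(b - 40) = b + 1/(-40 + b))
(-528*(-52) - 5139)/(p(44) + 17653) = (-528*(-52) - 5139)/((1 + 44**2 - 40*44)/(-40 + 44) + 17653) = (27456 - 5139)/((1 + 1936 - 1760)/4 + 17653) = 22317/((1/4)*177 + 17653) = 22317/(177/4 + 17653) = 22317/(70789/4) = 22317*(4/70789) = 89268/70789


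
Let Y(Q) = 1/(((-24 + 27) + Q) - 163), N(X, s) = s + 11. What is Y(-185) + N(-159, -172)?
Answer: -55546/345 ≈ -161.00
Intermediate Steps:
N(X, s) = 11 + s
Y(Q) = 1/(-160 + Q) (Y(Q) = 1/((3 + Q) - 163) = 1/(-160 + Q))
Y(-185) + N(-159, -172) = 1/(-160 - 185) + (11 - 172) = 1/(-345) - 161 = -1/345 - 161 = -55546/345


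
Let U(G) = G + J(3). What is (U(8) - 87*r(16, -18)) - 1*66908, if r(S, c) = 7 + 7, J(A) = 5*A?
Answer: -68103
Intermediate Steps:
U(G) = 15 + G (U(G) = G + 5*3 = G + 15 = 15 + G)
r(S, c) = 14
(U(8) - 87*r(16, -18)) - 1*66908 = ((15 + 8) - 87*14) - 1*66908 = (23 - 1218) - 66908 = -1195 - 66908 = -68103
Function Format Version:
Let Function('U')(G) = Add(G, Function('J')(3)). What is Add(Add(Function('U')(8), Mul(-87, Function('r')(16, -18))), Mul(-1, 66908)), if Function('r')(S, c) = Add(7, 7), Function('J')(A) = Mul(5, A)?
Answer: -68103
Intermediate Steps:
Function('U')(G) = Add(15, G) (Function('U')(G) = Add(G, Mul(5, 3)) = Add(G, 15) = Add(15, G))
Function('r')(S, c) = 14
Add(Add(Function('U')(8), Mul(-87, Function('r')(16, -18))), Mul(-1, 66908)) = Add(Add(Add(15, 8), Mul(-87, 14)), Mul(-1, 66908)) = Add(Add(23, -1218), -66908) = Add(-1195, -66908) = -68103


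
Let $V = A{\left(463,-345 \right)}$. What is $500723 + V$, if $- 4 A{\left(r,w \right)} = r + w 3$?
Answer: $500866$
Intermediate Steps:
$A{\left(r,w \right)} = - \frac{3 w}{4} - \frac{r}{4}$ ($A{\left(r,w \right)} = - \frac{r + w 3}{4} = - \frac{r + 3 w}{4} = - \frac{3 w}{4} - \frac{r}{4}$)
$V = 143$ ($V = \left(- \frac{3}{4}\right) \left(-345\right) - \frac{463}{4} = \frac{1035}{4} - \frac{463}{4} = 143$)
$500723 + V = 500723 + 143 = 500866$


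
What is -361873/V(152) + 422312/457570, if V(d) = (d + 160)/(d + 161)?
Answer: -25913552896793/71380920 ≈ -3.6303e+5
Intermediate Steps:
V(d) = (160 + d)/(161 + d)
-361873/V(152) + 422312/457570 = -361873*(161 + 152)/(160 + 152) + 422312/457570 = -361873/(312/313) + 422312*(1/457570) = -361873/((1/313)*312) + 211156/228785 = -361873/312/313 + 211156/228785 = -361873*313/312 + 211156/228785 = -113266249/312 + 211156/228785 = -25913552896793/71380920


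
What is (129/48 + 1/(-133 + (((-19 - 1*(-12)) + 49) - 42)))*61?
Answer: 347883/2128 ≈ 163.48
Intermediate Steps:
(129/48 + 1/(-133 + (((-19 - 1*(-12)) + 49) - 42)))*61 = (129*(1/48) + 1/(-133 + (((-19 + 12) + 49) - 42)))*61 = (43/16 + 1/(-133 + ((-7 + 49) - 42)))*61 = (43/16 + 1/(-133 + (42 - 42)))*61 = (43/16 + 1/(-133 + 0))*61 = (43/16 + 1/(-133))*61 = (43/16 - 1/133)*61 = (5703/2128)*61 = 347883/2128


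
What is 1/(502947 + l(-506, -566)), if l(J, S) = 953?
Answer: 1/503900 ≈ 1.9845e-6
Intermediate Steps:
1/(502947 + l(-506, -566)) = 1/(502947 + 953) = 1/503900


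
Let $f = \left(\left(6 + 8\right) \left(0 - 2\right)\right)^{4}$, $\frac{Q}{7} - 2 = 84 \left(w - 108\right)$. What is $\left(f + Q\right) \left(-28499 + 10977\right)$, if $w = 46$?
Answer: $-10131465708$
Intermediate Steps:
$Q = -36442$ ($Q = 14 + 7 \cdot 84 \left(46 - 108\right) = 14 + 7 \cdot 84 \left(-62\right) = 14 + 7 \left(-5208\right) = 14 - 36456 = -36442$)
$f = 614656$ ($f = \left(14 \left(-2\right)\right)^{4} = \left(-28\right)^{4} = 614656$)
$\left(f + Q\right) \left(-28499 + 10977\right) = \left(614656 - 36442\right) \left(-28499 + 10977\right) = 578214 \left(-17522\right) = -10131465708$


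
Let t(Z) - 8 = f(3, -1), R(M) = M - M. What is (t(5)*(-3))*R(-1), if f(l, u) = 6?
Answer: 0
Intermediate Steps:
R(M) = 0
t(Z) = 14 (t(Z) = 8 + 6 = 14)
(t(5)*(-3))*R(-1) = (14*(-3))*0 = -42*0 = 0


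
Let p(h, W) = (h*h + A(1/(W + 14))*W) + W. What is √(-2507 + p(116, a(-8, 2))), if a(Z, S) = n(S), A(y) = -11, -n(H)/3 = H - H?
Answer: √10949 ≈ 104.64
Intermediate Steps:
n(H) = 0 (n(H) = -3*(H - H) = -3*0 = 0)
a(Z, S) = 0
p(h, W) = h² - 10*W (p(h, W) = (h*h - 11*W) + W = (h² - 11*W) + W = h² - 10*W)
√(-2507 + p(116, a(-8, 2))) = √(-2507 + (116² - 10*0)) = √(-2507 + (13456 + 0)) = √(-2507 + 13456) = √10949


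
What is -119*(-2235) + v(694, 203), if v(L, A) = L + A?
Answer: 266862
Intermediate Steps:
v(L, A) = A + L
-119*(-2235) + v(694, 203) = -119*(-2235) + (203 + 694) = 265965 + 897 = 266862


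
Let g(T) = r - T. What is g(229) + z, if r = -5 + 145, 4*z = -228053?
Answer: -228409/4 ≈ -57102.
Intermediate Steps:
z = -228053/4 (z = (¼)*(-228053) = -228053/4 ≈ -57013.)
r = 140
g(T) = 140 - T
g(229) + z = (140 - 1*229) - 228053/4 = (140 - 229) - 228053/4 = -89 - 228053/4 = -228409/4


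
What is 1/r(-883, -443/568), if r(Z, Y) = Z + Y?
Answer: -568/501987 ≈ -0.0011315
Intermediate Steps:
r(Z, Y) = Y + Z
1/r(-883, -443/568) = 1/(-443/568 - 883) = 1/(-501987/568) = -568/501987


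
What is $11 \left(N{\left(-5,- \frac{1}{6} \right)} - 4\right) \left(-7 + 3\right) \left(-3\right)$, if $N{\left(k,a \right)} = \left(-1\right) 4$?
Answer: $-1056$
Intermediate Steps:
$N{\left(k,a \right)} = -4$
$11 \left(N{\left(-5,- \frac{1}{6} \right)} - 4\right) \left(-7 + 3\right) \left(-3\right) = 11 \left(-4 - 4\right) \left(-7 + 3\right) \left(-3\right) = 11 \left(\left(-8\right) \left(-4\right)\right) \left(-3\right) = 11 \cdot 32 \left(-3\right) = 352 \left(-3\right) = -1056$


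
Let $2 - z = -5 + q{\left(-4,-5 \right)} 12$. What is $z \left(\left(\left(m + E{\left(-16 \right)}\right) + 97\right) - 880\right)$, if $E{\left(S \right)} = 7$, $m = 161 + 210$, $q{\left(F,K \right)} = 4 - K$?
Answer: $40905$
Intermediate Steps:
$m = 371$
$z = -101$ ($z = 2 - \left(-5 + \left(4 - -5\right) 12\right) = 2 - \left(-5 + \left(4 + 5\right) 12\right) = 2 - \left(-5 + 9 \cdot 12\right) = 2 - \left(-5 + 108\right) = 2 - 103 = -101$)
$z \left(\left(\left(m + E{\left(-16 \right)}\right) + 97\right) - 880\right) = - 101 \left(\left(\left(371 + 7\right) + 97\right) - 880\right) = - 101 \left(\left(378 + 97\right) - 880\right) = - 101 \left(475 - 880\right) = \left(-101\right) \left(-405\right) = 40905$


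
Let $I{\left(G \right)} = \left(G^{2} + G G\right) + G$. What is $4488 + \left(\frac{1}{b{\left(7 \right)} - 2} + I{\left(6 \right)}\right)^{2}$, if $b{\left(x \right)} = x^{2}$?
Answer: $\frac{23360881}{2209} \approx 10575.0$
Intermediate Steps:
$I{\left(G \right)} = G + 2 G^{2}$ ($I{\left(G \right)} = \left(G^{2} + G^{2}\right) + G = 2 G^{2} + G = G + 2 G^{2}$)
$4488 + \left(\frac{1}{b{\left(7 \right)} - 2} + I{\left(6 \right)}\right)^{2} = 4488 + \left(\frac{1}{7^{2} - 2} + 6 \left(1 + 2 \cdot 6\right)\right)^{2} = 4488 + \left(\frac{1}{49 - 2} + 6 \left(1 + 12\right)\right)^{2} = 4488 + \left(\frac{1}{47} + 6 \cdot 13\right)^{2} = 4488 + \left(\frac{1}{47} + 78\right)^{2} = 4488 + \left(\frac{3667}{47}\right)^{2} = 4488 + \frac{13446889}{2209} = \frac{23360881}{2209}$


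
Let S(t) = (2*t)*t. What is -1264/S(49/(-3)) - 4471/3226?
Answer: -29084359/7745626 ≈ -3.7549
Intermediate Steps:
S(t) = 2*t²
-1264/S(49/(-3)) - 4471/3226 = -1264/(2*(49/(-3))²) - 4471/3226 = -1264/(2*(49*(-⅓))²) - 4471*1/3226 = -1264/(2*(-49/3)²) - 4471/3226 = -1264/(2*(2401/9)) - 4471/3226 = -1264/4802/9 - 4471/3226 = -1264*9/4802 - 4471/3226 = -5688/2401 - 4471/3226 = -29084359/7745626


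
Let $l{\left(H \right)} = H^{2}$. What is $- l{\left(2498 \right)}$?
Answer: $-6240004$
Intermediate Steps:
$- l{\left(2498 \right)} = - 2498^{2} = \left(-1\right) 6240004 = -6240004$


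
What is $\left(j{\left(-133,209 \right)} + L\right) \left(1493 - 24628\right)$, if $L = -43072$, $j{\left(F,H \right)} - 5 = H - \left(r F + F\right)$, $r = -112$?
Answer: $1333061835$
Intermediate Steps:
$j{\left(F,H \right)} = 5 + H + 111 F$ ($j{\left(F,H \right)} = 5 + \left(H - \left(- 112 F + F\right)\right) = 5 + \left(H - - 111 F\right) = 5 + \left(H + 111 F\right) = 5 + H + 111 F$)
$\left(j{\left(-133,209 \right)} + L\right) \left(1493 - 24628\right) = \left(\left(5 + 209 + 111 \left(-133\right)\right) - 43072\right) \left(1493 - 24628\right) = \left(\left(5 + 209 - 14763\right) - 43072\right) \left(-23135\right) = \left(-14549 - 43072\right) \left(-23135\right) = \left(-57621\right) \left(-23135\right) = 1333061835$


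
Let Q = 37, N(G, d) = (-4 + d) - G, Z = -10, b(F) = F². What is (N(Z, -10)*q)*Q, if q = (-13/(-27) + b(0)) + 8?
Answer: -33892/27 ≈ -1255.3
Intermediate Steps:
q = 229/27 (q = (-13/(-27) + 0²) + 8 = (-13*(-1/27) + 0) + 8 = (13/27 + 0) + 8 = 13/27 + 8 = 229/27 ≈ 8.4815)
N(G, d) = -4 + d - G
(N(Z, -10)*q)*Q = ((-4 - 10 - 1*(-10))*(229/27))*37 = ((-4 - 10 + 10)*(229/27))*37 = -4*229/27*37 = -916/27*37 = -33892/27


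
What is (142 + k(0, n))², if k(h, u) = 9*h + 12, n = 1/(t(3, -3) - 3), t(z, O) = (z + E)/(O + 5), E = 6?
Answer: 23716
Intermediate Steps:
t(z, O) = (6 + z)/(5 + O) (t(z, O) = (z + 6)/(O + 5) = (6 + z)/(5 + O))
n = ⅔ (n = 1/((6 + 3)/(5 - 3) - 3) = 1/(9/2 - 3) = 1/(3/2) = ⅔ ≈ 0.66667)
k(h, u) = 12 + 9*h
(142 + k(0, n))² = (142 + (12 + 9*0))² = (142 + (12 + 0))² = (142 + 12)² = 154² = 23716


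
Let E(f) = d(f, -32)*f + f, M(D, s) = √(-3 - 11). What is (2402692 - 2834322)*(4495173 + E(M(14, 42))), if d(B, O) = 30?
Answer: -1940251521990 - 13380530*I*√14 ≈ -1.9403e+12 - 5.0065e+7*I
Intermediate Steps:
M(D, s) = I*√14 (M(D, s) = √(-14) = I*√14)
E(f) = 31*f (E(f) = 30*f + f = 31*f)
(2402692 - 2834322)*(4495173 + E(M(14, 42))) = (2402692 - 2834322)*(4495173 + 31*(I*√14)) = -431630*(4495173 + 31*I*√14) = -1940251521990 - 13380530*I*√14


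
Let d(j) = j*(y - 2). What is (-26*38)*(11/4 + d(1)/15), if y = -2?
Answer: -36803/15 ≈ -2453.5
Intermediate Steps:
d(j) = -4*j (d(j) = j*(-2 - 2) = j*(-4) = -4*j)
(-26*38)*(11/4 + d(1)/15) = (-26*38)*(11/4 - 4*1/15) = -988*(11*(1/4) - 4*1/15) = -988*(11/4 - 4/15) = -988*149/60 = -36803/15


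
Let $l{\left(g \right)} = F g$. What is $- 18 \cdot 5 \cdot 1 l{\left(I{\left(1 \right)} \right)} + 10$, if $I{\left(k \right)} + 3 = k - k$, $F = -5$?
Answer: $-1340$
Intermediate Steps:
$I{\left(k \right)} = -3$ ($I{\left(k \right)} = -3 + \left(k - k\right) = -3 + 0 = -3$)
$l{\left(g \right)} = - 5 g$
$- 18 \cdot 5 \cdot 1 l{\left(I{\left(1 \right)} \right)} + 10 = - 18 \cdot 5 \cdot 1 \left(\left(-5\right) \left(-3\right)\right) + 10 = - 18 \cdot 5 \cdot 15 + 10 = \left(-18\right) 75 + 10 = -1350 + 10 = -1340$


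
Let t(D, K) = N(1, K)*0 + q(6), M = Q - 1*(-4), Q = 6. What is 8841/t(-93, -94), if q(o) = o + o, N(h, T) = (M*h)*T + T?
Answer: 2947/4 ≈ 736.75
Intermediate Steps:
M = 10 (M = 6 - 1*(-4) = 6 + 4 = 10)
N(h, T) = T + 10*T*h (N(h, T) = (10*h)*T + T = 10*T*h + T = T + 10*T*h)
q(o) = 2*o
t(D, K) = 12 (t(D, K) = (K*(1 + 10*1))*0 + 2*6 = (K*(1 + 10))*0 + 12 = (K*11)*0 + 12 = (11*K)*0 + 12 = 0 + 12 = 12)
8841/t(-93, -94) = 8841/12 = 8841*(1/12) = 2947/4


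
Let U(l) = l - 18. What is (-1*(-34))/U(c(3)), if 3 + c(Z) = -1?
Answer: -17/11 ≈ -1.5455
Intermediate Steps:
c(Z) = -4 (c(Z) = -3 - 1 = -4)
U(l) = -18 + l
(-1*(-34))/U(c(3)) = (-1*(-34))/(-18 - 4) = 34/(-22) = 34*(-1/22) = -17/11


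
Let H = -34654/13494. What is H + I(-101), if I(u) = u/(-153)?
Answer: -656528/344097 ≈ -1.9080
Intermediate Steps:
I(u) = -u/153 (I(u) = u*(-1/153) = -u/153)
H = -17327/6747 (H = -34654*1/13494 = -17327/6747 ≈ -2.5681)
H + I(-101) = -17327/6747 - 1/153*(-101) = -17327/6747 + 101/153 = -656528/344097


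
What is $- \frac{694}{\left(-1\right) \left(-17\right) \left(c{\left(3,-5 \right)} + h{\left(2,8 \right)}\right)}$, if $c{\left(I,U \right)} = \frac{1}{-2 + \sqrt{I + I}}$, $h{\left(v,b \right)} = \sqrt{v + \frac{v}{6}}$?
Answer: $\frac{2082 \left(2 - \sqrt{6}\right)}{17 \left(3 - \sqrt{21} \left(2 - \sqrt{6}\right)\right)} \approx -10.88$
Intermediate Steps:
$h{\left(v,b \right)} = \frac{\sqrt{42} \sqrt{v}}{6}$ ($h{\left(v,b \right)} = \sqrt{v + v \frac{1}{6}} = \sqrt{v + \frac{v}{6}} = \sqrt{\frac{7 v}{6}} = \frac{\sqrt{42} \sqrt{v}}{6}$)
$c{\left(I,U \right)} = \frac{1}{-2 + \sqrt{2} \sqrt{I}}$ ($c{\left(I,U \right)} = \frac{1}{-2 + \sqrt{2 I}} = \frac{1}{-2 + \sqrt{2} \sqrt{I}}$)
$- \frac{694}{\left(-1\right) \left(-17\right) \left(c{\left(3,-5 \right)} + h{\left(2,8 \right)}\right)} = - \frac{694}{\left(-1\right) \left(-17\right) \left(\frac{1}{-2 + \sqrt{2} \sqrt{3}} + \frac{\sqrt{42} \sqrt{2}}{6}\right)} = - \frac{694}{17 \left(\frac{1}{-2 + \sqrt{6}} + \frac{\sqrt{21}}{3}\right)} = - \frac{694}{\frac{17}{-2 + \sqrt{6}} + \frac{17 \sqrt{21}}{3}}$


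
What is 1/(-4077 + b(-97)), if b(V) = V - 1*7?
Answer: -1/4181 ≈ -0.00023918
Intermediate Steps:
b(V) = -7 + V (b(V) = V - 7 = -7 + V)
1/(-4077 + b(-97)) = 1/(-4077 + (-7 - 97)) = 1/(-4077 - 104) = 1/(-4181) = -1/4181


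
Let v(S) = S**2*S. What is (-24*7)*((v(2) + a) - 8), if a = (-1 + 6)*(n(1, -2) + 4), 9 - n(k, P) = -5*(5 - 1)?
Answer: -27720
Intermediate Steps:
v(S) = S**3
n(k, P) = 29 (n(k, P) = 9 - (-5)*(5 - 1) = 9 - (-5)*4 = 9 - 1*(-20) = 9 + 20 = 29)
a = 165 (a = (-1 + 6)*(29 + 4) = 5*33 = 165)
(-24*7)*((v(2) + a) - 8) = (-24*7)*((2**3 + 165) - 8) = -168*((8 + 165) - 8) = -168*(173 - 8) = -168*165 = -27720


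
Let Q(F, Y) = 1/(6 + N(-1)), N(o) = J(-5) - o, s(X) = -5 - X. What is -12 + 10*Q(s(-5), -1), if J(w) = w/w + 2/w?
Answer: -203/19 ≈ -10.684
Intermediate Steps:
J(w) = 1 + 2/w
N(o) = 3/5 - o (N(o) = (2 - 5)/(-5) - o = -1/5*(-3) - o = 3/5 - o)
Q(F, Y) = 5/38 (Q(F, Y) = 1/(6 + (3/5 - 1*(-1))) = 1/(6 + (3/5 + 1)) = 1/(6 + 8/5) = 1/(38/5) = 5/38)
-12 + 10*Q(s(-5), -1) = -12 + 10*(5/38) = -12 + 25/19 = -203/19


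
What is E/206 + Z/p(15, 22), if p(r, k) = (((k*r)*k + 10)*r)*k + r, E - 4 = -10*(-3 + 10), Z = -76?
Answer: -79178623/247108845 ≈ -0.32042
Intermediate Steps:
E = -66 (E = 4 - 10*(-3 + 10) = 4 - 10*7 = 4 - 70 = -66)
p(r, k) = r + k*r*(10 + r*k**2) (p(r, k) = ((r*k**2 + 10)*r)*k + r = ((10 + r*k**2)*r)*k + r = (r*(10 + r*k**2))*k + r = k*r*(10 + r*k**2) + r = r + k*r*(10 + r*k**2))
E/206 + Z/p(15, 22) = -66/206 - 76*1/(15*(1 + 10*22 + 15*22**3)) = -66*1/206 - 76*1/(15*(1 + 220 + 15*10648)) = -33/103 - 76*1/(15*(1 + 220 + 159720)) = -33/103 - 76/(15*159941) = -33/103 - 76/2399115 = -79178623/247108845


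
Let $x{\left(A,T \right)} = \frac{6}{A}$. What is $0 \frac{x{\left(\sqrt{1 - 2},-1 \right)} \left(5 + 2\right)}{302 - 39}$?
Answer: $0$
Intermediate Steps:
$0 \frac{x{\left(\sqrt{1 - 2},-1 \right)} \left(5 + 2\right)}{302 - 39} = 0 \frac{\frac{6}{\sqrt{1 - 2}} \left(5 + 2\right)}{302 - 39} = 0 \frac{\frac{6}{\sqrt{-1}} \cdot 7}{263} = 0 \frac{6}{i} 7 \cdot \frac{1}{263} = 0 \cdot 6 \left(- i\right) 7 \cdot \frac{1}{263} = 0 - 6 i 7 \cdot \frac{1}{263} = 0 - 42 i \frac{1}{263} = 0 \left(- \frac{42 i}{263}\right) = 0$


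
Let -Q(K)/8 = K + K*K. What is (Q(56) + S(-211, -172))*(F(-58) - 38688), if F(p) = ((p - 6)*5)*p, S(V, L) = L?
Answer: 517450624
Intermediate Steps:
F(p) = p*(-30 + 5*p) (F(p) = ((-6 + p)*5)*p = (-30 + 5*p)*p = p*(-30 + 5*p))
Q(K) = -8*K - 8*K² (Q(K) = -8*(K + K*K) = -8*(K + K²) = -8*K - 8*K²)
(Q(56) + S(-211, -172))*(F(-58) - 38688) = (-8*56*(1 + 56) - 172)*(5*(-58)*(-6 - 58) - 38688) = (-8*56*57 - 172)*(5*(-58)*(-64) - 38688) = (-25536 - 172)*(18560 - 38688) = -25708*(-20128) = 517450624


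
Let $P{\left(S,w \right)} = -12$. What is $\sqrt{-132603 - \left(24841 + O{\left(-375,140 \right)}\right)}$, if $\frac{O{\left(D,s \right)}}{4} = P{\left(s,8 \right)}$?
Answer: $38 i \sqrt{109} \approx 396.73 i$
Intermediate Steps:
$O{\left(D,s \right)} = -48$ ($O{\left(D,s \right)} = 4 \left(-12\right) = -48$)
$\sqrt{-132603 - \left(24841 + O{\left(-375,140 \right)}\right)} = \sqrt{-132603 - 24793} = \sqrt{-157396} = 38 i \sqrt{109}$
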